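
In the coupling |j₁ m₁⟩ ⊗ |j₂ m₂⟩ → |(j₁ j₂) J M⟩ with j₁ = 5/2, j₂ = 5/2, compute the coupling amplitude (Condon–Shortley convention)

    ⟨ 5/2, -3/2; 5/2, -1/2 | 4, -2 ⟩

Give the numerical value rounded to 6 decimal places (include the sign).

−√(5/28) = -0.422577

triangle: 1!*4!*4!/10! = 576/3628800
(j±m)!: 1!*4!*2!*3!*2!*6! = 414720
prefactor² = (2J+1)*Δ*N² = 20736/35
  k=0: +1/(0!*1!*4!*2!*0!*2!) = 1/96
  k=1: −1/(1!*0!*3!*1!*1!*3!) = -1/36
Σ = -5/288  ⇒  CG² = 20736/35*(-5/288)² = 5/28
CG = −√(5/28) = -0.422577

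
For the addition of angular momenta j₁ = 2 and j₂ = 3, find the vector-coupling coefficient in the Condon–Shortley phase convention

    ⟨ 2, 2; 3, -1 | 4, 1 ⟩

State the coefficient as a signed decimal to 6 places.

+√(2/7) = +0.534522

√[9·1!3!5!/10! · 4!0!2!4!5!3!] = √(10368/7)
  +(−1)^0/∏(0,1,0,2,3,3)! = 1/72  (running 1/72)
⟨..|..⟩ = √(10368/7)·(1/72) = +0.534522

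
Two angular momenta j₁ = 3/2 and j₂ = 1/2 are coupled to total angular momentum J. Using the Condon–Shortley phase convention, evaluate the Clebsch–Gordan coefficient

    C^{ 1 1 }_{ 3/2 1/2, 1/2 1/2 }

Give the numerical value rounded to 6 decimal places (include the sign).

√[3·1!2!0!/4! · 2!1!1!0!2!0!] = √(1)
  +(−1)^1/∏(1,0,0,0,2,0)! = -1/2  (running -1/2)
⟨..|..⟩ = √(1)·(-1/2) = -0.500000

−√(1/4) = -0.500000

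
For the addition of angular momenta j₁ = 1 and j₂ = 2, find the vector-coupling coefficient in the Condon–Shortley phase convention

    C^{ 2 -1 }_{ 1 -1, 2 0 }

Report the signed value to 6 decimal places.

-0.707107  (= −√(1/2))

j₁+j₂−J=1  J+j₁−j₂=1  J−j₁+j₂=3  j₁+j₂+J+1=6
(j₁±m₁, j₂±m₂, J±M) = (0,2,2,2,1,3)
P² = 2
sum k=1..1:
  [1] −1/2 = -1/2
S = -1/2
C² = P²·S² = 1/2 ; C = -0.707107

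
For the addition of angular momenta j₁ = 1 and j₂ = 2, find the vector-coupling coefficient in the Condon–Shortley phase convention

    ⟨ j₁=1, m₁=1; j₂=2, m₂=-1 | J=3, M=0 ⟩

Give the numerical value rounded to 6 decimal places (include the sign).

j₁+j₂−J=0  J+j₁−j₂=2  J−j₁+j₂=4  j₁+j₂+J+1=7
(j₁±m₁, j₂±m₂, J±M) = (2,0,1,3,3,3)
P² = 144/5
sum k=0..0:
  [0] +1/12 = 1/12
S = 1/12
C² = P²·S² = 1/5 ; C = +0.447214

+√(1/5) ≈ +0.447214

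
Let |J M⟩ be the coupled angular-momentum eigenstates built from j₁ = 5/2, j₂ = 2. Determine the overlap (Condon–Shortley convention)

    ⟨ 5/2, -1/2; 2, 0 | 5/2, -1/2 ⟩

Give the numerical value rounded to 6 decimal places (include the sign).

−√(8/35) ≈ -0.478091

√[6·2!3!2!/8! · 2!3!2!2!2!3!] = √(72/35)
  +(−1)^0/∏(0,2,3,2,0,0)! = 1/24  (running 1/24)
  +(−1)^1/∏(1,1,2,1,1,1)! = -1/2  (running -11/24)
  +(−1)^2/∏(2,0,1,0,2,2)! = 1/8  (running -1/3)
⟨..|..⟩ = √(72/35)·(-1/3) = -0.478091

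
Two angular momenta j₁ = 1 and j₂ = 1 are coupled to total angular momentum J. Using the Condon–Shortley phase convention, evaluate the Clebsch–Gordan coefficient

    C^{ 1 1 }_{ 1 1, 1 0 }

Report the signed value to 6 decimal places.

+0.707107  (= +√(1/2))

√[3·1!1!1!/4! · 2!0!1!1!2!0!] = √(1/2)
  +(−1)^0/∏(0,1,0,1,1,0)! = 1  (running 1)
⟨..|..⟩ = √(1/2)·(1) = +0.707107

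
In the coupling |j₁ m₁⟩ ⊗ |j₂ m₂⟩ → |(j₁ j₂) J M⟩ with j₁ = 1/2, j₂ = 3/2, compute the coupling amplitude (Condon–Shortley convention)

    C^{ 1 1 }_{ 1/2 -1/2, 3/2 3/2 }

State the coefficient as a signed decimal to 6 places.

−√(3/4) = -0.866025

√[3·1!0!2!/4! · 0!1!3!0!2!0!] = √(3)
  +(−1)^1/∏(1,0,0,2,0,0)! = -1/2  (running -1/2)
⟨..|..⟩ = √(3)·(-1/2) = -0.866025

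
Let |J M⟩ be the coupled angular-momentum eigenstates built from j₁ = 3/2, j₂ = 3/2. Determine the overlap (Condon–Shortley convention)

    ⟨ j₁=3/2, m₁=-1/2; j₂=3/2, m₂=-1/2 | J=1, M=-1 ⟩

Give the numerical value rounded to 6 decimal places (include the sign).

−√(2/5) = -0.632456

√[3·2!1!1!/5! · 1!2!1!2!0!2!] = √(2/5)
  +(−1)^1/∏(1,1,1,0,0,1)! = -1  (running -1)
⟨..|..⟩ = √(2/5)·(-1) = -0.632456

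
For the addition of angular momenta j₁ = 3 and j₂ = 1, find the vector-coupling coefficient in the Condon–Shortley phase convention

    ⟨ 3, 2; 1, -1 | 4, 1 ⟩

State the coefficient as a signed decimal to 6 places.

+0.327327  (= +√(3/28))

triangle: 0!×6!×2!/9! = 1440/362880
(j±m)!: 5!×1!×0!×2!×5!×3! = 172800
prefactor² = (2J+1)×Δ×N² = 43200/7
  k=0: +1/(0!×0!×1!×0!×5!×2!) = 1/240
Σ = 1/240  ⇒  CG² = 43200/7×1/240² = 3/28
CG = +√(3/28) = +0.327327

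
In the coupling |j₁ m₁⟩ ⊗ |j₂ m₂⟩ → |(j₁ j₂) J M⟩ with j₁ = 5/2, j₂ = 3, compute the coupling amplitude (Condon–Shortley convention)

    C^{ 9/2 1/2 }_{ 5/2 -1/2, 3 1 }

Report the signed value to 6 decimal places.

-0.480500

triangle: 1!·4!·5!/11! = 2880/39916800
(j±m)!: 2!·3!·4!·2!·5!·4! = 1658880
prefactor² = (2J+1)·Δ·N² = 92160/77
  k=0: +1/(0!·1!·3!·4!·1!·1!) = 1/144
  k=1: −1/(1!·0!·2!·3!·2!·2!) = -1/48
Σ = -1/72  ⇒  CG² = 92160/77·(-1/72)² = 160/693
CG = −√(160/693) = -0.480500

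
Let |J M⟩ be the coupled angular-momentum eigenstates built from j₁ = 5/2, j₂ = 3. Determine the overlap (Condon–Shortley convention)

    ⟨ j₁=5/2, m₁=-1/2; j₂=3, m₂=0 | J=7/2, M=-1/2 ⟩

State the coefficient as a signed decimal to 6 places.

-0.436436  (= −√(4/21))

triangle: 2!×3!×4!/10! = 288/3628800
(j±m)!: 2!×3!×3!×3!×3!×4! = 62208
prefactor² = (2J+1)×Δ×N² = 6912/175
  k=0: +1/(0!×2!×3!×3!×0!×1!) = 1/72
  k=1: −1/(1!×1!×2!×2!×1!×2!) = -1/8
  k=2: +1/(2!×0!×1!×1!×2!×3!) = 1/24
Σ = -5/72  ⇒  CG² = 6912/175×(-5/72)² = 4/21
CG = −√(4/21) = -0.436436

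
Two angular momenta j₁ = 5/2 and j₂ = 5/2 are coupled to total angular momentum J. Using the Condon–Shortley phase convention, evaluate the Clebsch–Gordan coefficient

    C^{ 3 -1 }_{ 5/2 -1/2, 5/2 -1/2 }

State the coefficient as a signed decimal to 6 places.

triangle: 2!·3!·3!/9! = 72/362880
(j±m)!: 2!·3!·2!·3!·2!·4! = 6912
prefactor² = (2J+1)·Δ·N² = 48/5
  k=0: +1/(0!·2!·3!·2!·0!·1!) = 1/24
  k=1: −1/(1!·1!·2!·1!·1!·2!) = -1/4
  k=2: +1/(2!·0!·1!·0!·2!·3!) = 1/24
Σ = -1/6  ⇒  CG² = 48/5·(-1/6)² = 4/15
CG = −√(4/15) = -0.516398

-0.516398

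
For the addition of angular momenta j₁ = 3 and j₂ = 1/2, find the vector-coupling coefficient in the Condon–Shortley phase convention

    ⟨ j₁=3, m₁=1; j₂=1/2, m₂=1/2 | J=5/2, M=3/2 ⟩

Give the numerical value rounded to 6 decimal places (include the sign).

√[6·1!5!0!/7! · 4!2!1!0!4!1!] = √(1152/7)
  +(−1)^1/∏(1,0,1,0,4,0)! = -1/24  (running -1/24)
⟨..|..⟩ = √(1152/7)·(-1/24) = -0.534522

-0.534522  (= −√(2/7))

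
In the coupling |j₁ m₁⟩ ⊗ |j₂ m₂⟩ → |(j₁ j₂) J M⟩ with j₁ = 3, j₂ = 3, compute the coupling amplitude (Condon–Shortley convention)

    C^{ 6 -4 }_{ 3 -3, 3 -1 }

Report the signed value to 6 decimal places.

+0.476731

√[13·0!6!6!/13! · 0!6!2!4!2!10!] = √(2985984000/11)
  +(−1)^0/∏(0,0,6,2,0,4)! = 1/34560  (running 1/34560)
⟨..|..⟩ = √(2985984000/11)·(1/34560) = +0.476731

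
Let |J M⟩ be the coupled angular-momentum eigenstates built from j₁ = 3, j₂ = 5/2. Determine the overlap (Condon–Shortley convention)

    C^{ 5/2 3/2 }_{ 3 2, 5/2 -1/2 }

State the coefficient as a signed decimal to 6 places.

j₁+j₂−J=3  J+j₁−j₂=3  J−j₁+j₂=2  j₁+j₂+J+1=9
(j₁±m₁, j₂±m₂, J±M) = (5,1,2,3,4,1)
P² = 288/7
sum k=0..1:
  [0] +1/24 = 1/24
  [1] −1/12 = -1/12
S = -1/24
C² = P²·S² = 1/14 ; C = -0.267261

−√(1/14) = -0.267261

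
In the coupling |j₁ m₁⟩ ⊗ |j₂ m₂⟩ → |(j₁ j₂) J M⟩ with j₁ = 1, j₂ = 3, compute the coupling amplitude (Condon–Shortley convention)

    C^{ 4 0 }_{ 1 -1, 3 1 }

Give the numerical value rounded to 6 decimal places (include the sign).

+√(3/14) ≈ +0.462910

√[9·0!2!6!/9! · 0!2!4!2!4!4!] = √(13824/7)
  +(−1)^0/∏(0,0,2,4,0,2)! = 1/96  (running 1/96)
⟨..|..⟩ = √(13824/7)·(1/96) = +0.462910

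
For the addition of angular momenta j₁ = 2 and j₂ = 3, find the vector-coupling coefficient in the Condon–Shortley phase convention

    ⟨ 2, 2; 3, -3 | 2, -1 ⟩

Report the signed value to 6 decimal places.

j₁+j₂−J=3  J+j₁−j₂=1  J−j₁+j₂=3  j₁+j₂+J+1=8
(j₁±m₁, j₂±m₂, J±M) = (4,0,0,6,1,3)
P² = 3240/7
sum k=0..0:
  [0] +1/36 = 1/36
S = 1/36
C² = P²·S² = 5/14 ; C = +0.597614

+0.597614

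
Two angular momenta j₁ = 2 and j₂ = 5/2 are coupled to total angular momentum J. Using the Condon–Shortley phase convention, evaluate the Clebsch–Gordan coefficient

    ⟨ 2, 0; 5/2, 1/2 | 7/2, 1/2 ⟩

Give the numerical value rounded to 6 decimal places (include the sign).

−√(4/105) = -0.195180

j₁+j₂−J=1  J+j₁−j₂=3  J−j₁+j₂=4  j₁+j₂+J+1=9
(j₁±m₁, j₂±m₂, J±M) = (2,2,3,2,4,3)
P² = 768/35
sum k=0..1:
  [0] +1/12 = 1/12
  [1] −1/8 = -1/8
S = -1/24
C² = P²·S² = 4/105 ; C = -0.195180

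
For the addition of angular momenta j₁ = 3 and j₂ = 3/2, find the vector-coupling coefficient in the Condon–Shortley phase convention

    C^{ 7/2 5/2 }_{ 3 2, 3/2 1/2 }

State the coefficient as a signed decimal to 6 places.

+√(1/7) ≈ +0.377964

√[8·1!5!2!/9! · 5!1!2!1!6!1!] = √(6400/7)
  +(−1)^0/∏(0,1,1,2,4,0)! = 1/48  (running 1/48)
  +(−1)^1/∏(1,0,0,1,5,1)! = -1/120  (running 1/80)
⟨..|..⟩ = √(6400/7)·(1/80) = +0.377964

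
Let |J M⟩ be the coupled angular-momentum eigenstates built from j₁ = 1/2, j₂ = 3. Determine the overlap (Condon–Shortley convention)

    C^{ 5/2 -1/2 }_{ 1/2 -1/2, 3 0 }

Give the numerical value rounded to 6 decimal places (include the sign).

√[6·1!0!5!/7! · 0!1!3!3!2!3!] = √(432/7)
  +(−1)^1/∏(1,0,0,2,0,3)! = -1/12  (running -1/12)
⟨..|..⟩ = √(432/7)·(-1/12) = -0.654654

−√(3/7) ≈ -0.654654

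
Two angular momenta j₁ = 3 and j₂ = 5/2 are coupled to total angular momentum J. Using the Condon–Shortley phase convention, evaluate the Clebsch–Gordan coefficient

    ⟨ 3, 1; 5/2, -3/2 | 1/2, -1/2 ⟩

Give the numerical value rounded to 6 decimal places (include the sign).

j₁+j₂−J=5  J+j₁−j₂=1  J−j₁+j₂=0  j₁+j₂+J+1=7
(j₁±m₁, j₂±m₂, J±M) = (4,2,1,4,0,1)
P² = 384/7
sum k=1..1:
  [1] −1/24 = -1/24
S = -1/24
C² = P²·S² = 2/21 ; C = -0.308607

-0.308607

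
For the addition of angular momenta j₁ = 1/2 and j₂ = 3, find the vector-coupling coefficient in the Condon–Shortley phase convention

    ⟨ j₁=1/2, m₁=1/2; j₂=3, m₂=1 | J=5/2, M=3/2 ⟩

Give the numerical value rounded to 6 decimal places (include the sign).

triangle: 1!×0!×5!/7! = 120/5040
(j±m)!: 1!×0!×4!×2!×4!×1! = 1152
prefactor² = (2J+1)×Δ×N² = 1152/7
  k=0: +1/(0!×1!×0!×4!×0!×1!) = 1/24
Σ = 1/24  ⇒  CG² = 1152/7×1/24² = 2/7
CG = +√(2/7) = +0.534522

+0.534522  (= +√(2/7))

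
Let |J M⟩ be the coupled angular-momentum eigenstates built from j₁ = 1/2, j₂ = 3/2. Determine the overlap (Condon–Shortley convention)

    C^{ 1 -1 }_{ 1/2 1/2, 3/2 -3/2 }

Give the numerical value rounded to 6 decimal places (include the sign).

+0.866025

triangle: 1!×0!×2!/4! = 2/24
(j±m)!: 1!×0!×0!×3!×0!×2! = 12
prefactor² = (2J+1)×Δ×N² = 3
  k=0: +1/(0!×1!×0!×0!×0!×2!) = 1/2
Σ = 1/2  ⇒  CG² = 3×1/2² = 3/4
CG = +√(3/4) = +0.866025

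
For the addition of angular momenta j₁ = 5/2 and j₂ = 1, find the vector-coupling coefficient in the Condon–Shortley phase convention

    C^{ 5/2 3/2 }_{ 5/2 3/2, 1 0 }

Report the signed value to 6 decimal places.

+√(9/35) ≈ +0.507093

triangle: 1!·4!·1!/7! = 24/5040
(j±m)!: 4!·1!·1!·1!·4!·1! = 576
prefactor² = (2J+1)·Δ·N² = 576/35
  k=0: +1/(0!·1!·1!·1!·3!·0!) = 1/6
  k=1: −1/(1!·0!·0!·0!·4!·1!) = -1/24
Σ = 1/8  ⇒  CG² = 576/35·1/8² = 9/35
CG = +√(9/35) = +0.507093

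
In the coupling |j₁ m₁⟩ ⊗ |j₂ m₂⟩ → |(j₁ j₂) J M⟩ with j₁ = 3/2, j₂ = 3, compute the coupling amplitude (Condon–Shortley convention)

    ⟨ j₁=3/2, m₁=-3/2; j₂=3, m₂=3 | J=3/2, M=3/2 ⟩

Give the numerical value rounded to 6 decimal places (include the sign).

√[4·3!0!3!/7! · 0!3!6!0!3!0!] = √(5184/7)
  +(−1)^3/∏(3,0,0,3,0,0)! = -1/36  (running -1/36)
⟨..|..⟩ = √(5184/7)·(-1/36) = -0.755929

-0.755929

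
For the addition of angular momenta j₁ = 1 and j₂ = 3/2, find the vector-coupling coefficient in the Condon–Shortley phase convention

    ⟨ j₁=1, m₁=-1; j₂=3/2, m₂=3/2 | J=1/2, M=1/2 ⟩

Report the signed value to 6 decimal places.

triangle: 2!×0!×1!/4! = 2/24
(j±m)!: 0!×2!×3!×0!×1!×0! = 12
prefactor² = (2J+1)×Δ×N² = 2
  k=2: +1/(2!×0!×0!×1!×0!×0!) = 1/2
Σ = 1/2  ⇒  CG² = 2×1/2² = 1/2
CG = +√(1/2) = +0.707107

+√(1/2) ≈ +0.707107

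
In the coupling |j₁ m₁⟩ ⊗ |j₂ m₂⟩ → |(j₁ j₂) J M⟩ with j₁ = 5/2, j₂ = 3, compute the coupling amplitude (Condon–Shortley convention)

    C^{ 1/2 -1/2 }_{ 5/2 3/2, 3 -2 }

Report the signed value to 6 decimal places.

j₁+j₂−J=5  J+j₁−j₂=0  J−j₁+j₂=1  j₁+j₂+J+1=7
(j₁±m₁, j₂±m₂, J±M) = (4,1,1,5,0,1)
P² = 960/7
sum k=1..1:
  [1] −1/24 = -1/24
S = -1/24
C² = P²·S² = 5/21 ; C = -0.487950

−√(5/21) ≈ -0.487950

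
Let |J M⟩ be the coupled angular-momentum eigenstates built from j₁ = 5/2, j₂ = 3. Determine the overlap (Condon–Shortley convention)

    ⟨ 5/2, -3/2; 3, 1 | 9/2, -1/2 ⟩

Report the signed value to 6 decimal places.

-0.594588  (= −√(35/99))

√[10·1!4!5!/11! · 1!4!4!2!4!5!] = √(184320/77)
  +(−1)^0/∏(0,1,4,4,0,1)! = 1/576  (running 1/576)
  +(−1)^1/∏(1,0,3,3,1,2)! = -1/72  (running -7/576)
⟨..|..⟩ = √(184320/77)·(-7/576) = -0.594588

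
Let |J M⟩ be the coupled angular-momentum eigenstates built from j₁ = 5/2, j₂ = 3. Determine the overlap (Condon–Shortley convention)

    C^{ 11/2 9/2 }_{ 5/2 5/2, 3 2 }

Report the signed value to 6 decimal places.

j₁+j₂−J=0  J+j₁−j₂=5  J−j₁+j₂=6  j₁+j₂+J+1=12
(j₁±m₁, j₂±m₂, J±M) = (5,0,5,1,10,1)
P² = 1244160000/11
sum k=0..0:
  [0] +1/14400 = 1/14400
S = 1/14400
C² = P²·S² = 6/11 ; C = +0.738549

+√(6/11) ≈ +0.738549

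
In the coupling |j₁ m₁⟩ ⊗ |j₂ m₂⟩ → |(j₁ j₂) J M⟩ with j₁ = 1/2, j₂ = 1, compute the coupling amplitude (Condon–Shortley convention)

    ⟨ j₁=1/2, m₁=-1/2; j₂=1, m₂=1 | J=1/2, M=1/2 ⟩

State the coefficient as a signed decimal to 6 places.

−√(2/3) = -0.816497

triangle: 1!×0!×1!/3! = 1/6
(j±m)!: 0!×1!×2!×0!×1!×0! = 2
prefactor² = (2J+1)×Δ×N² = 2/3
  k=1: −1/(1!×0!×0!×1!×0!×0!) = -1
Σ = -1  ⇒  CG² = 2/3×(-1)² = 2/3
CG = −√(2/3) = -0.816497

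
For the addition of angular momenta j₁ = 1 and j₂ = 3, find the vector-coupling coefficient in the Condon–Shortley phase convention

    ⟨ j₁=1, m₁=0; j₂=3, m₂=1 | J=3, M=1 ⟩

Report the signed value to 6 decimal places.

triangle: 1!*1!*5!/8! = 120/40320
(j±m)!: 1!*1!*4!*2!*4!*2! = 2304
prefactor² = (2J+1)*Δ*N² = 48
  k=0: +1/(0!*1!*1!*4!*0!*1!) = 1/24
  k=1: −1/(1!*0!*0!*3!*1!*2!) = -1/12
Σ = -1/24  ⇒  CG² = 48*(-1/24)² = 1/12
CG = −√(1/12) = -0.288675

-0.288675  (= −√(1/12))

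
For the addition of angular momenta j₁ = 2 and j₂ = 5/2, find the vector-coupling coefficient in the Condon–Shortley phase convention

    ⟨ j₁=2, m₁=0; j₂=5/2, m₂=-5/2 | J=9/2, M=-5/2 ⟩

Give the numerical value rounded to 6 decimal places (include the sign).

√[10·0!4!5!/10! · 2!2!0!5!2!7!] = √(38400)
  +(−1)^0/∏(0,0,2,0,2,5)! = 1/480  (running 1/480)
⟨..|..⟩ = √(38400)·(1/480) = +0.408248

+0.408248  (= +√(1/6))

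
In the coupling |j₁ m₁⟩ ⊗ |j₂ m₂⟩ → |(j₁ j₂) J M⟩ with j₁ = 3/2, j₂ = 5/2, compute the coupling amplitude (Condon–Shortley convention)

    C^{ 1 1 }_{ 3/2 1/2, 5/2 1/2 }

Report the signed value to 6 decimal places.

−√(3/20) = -0.387298

triangle: 3!×0!×2!/6! = 12/720
(j±m)!: 2!×1!×3!×2!×2!×0! = 48
prefactor² = (2J+1)×Δ×N² = 12/5
  k=1: −1/(1!×2!×0!×2!×0!×0!) = -1/4
Σ = -1/4  ⇒  CG² = 12/5×(-1/4)² = 3/20
CG = −√(3/20) = -0.387298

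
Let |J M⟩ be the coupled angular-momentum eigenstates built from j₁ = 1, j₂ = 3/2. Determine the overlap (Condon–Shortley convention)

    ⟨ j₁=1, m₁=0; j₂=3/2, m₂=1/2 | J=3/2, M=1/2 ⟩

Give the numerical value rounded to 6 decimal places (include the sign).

j₁+j₂−J=1  J+j₁−j₂=1  J−j₁+j₂=2  j₁+j₂+J+1=5
(j₁±m₁, j₂±m₂, J±M) = (1,1,2,1,2,1)
P² = 4/15
sum k=0..1:
  [0] +1/2 = 1/2
  [1] −1/1 = -1
S = -1/2
C² = P²·S² = 1/15 ; C = -0.258199

-0.258199  (= −√(1/15))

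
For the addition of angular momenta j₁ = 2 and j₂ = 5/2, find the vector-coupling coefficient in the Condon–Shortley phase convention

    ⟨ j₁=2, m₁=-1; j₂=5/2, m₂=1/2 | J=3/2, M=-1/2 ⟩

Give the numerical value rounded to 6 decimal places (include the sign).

+0.487950

j₁+j₂−J=3  J+j₁−j₂=1  J−j₁+j₂=2  j₁+j₂+J+1=7
(j₁±m₁, j₂±m₂, J±M) = (1,3,3,2,1,2)
P² = 48/35
sum k=2..3:
  [2] +1/2 = 1/2
  [3] −1/12 = -1/12
S = 5/12
C² = P²·S² = 5/21 ; C = +0.487950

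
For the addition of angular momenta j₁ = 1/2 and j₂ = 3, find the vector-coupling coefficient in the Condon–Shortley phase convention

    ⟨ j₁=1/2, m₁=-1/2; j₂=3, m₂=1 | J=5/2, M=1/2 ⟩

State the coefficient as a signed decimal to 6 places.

−√(4/7) = -0.755929

√[6·1!0!5!/7! · 0!1!4!2!3!2!] = √(576/7)
  +(−1)^1/∏(1,0,0,3,0,2)! = -1/12  (running -1/12)
⟨..|..⟩ = √(576/7)·(-1/12) = -0.755929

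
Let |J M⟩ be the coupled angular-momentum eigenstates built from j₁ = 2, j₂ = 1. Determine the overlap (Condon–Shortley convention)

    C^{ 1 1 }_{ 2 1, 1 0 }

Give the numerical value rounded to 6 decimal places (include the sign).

√[3·2!2!0!/5! · 3!1!1!1!2!0!] = √(6/5)
  +(−1)^1/∏(1,1,0,0,2,0)! = -1/2  (running -1/2)
⟨..|..⟩ = √(6/5)·(-1/2) = -0.547723

-0.547723  (= −√(3/10))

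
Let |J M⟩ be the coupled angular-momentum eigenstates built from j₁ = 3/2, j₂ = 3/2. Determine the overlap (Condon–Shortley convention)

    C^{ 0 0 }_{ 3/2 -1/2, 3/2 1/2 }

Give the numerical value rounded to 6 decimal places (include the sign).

triangle: 3!×0!×0!/4! = 6/24
(j±m)!: 1!×2!×2!×1!×0!×0! = 4
prefactor² = (2J+1)×Δ×N² = 1
  k=2: +1/(2!×1!×0!×0!×0!×0!) = 1/2
Σ = 1/2  ⇒  CG² = 1×1/2² = 1/4
CG = +√(1/4) = +0.500000

+√(1/4) ≈ +0.500000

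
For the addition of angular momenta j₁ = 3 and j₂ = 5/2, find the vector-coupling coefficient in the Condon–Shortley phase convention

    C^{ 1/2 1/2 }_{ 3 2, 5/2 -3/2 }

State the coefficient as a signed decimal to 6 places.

-0.487950  (= −√(5/21))

triangle: 5!*1!*0!/7! = 120/5040
(j±m)!: 5!*1!*1!*4!*1!*0! = 2880
prefactor² = (2J+1)*Δ*N² = 960/7
  k=1: −1/(1!*4!*0!*0!*1!*0!) = -1/24
Σ = -1/24  ⇒  CG² = 960/7*(-1/24)² = 5/21
CG = −√(5/21) = -0.487950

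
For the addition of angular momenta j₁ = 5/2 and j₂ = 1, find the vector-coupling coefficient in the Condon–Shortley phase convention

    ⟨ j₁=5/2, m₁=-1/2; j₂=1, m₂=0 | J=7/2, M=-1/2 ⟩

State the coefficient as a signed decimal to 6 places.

triangle: 0!*5!*2!/8! = 240/40320
(j±m)!: 2!*3!*1!*1!*3!*4! = 1728
prefactor² = (2J+1)*Δ*N² = 576/7
  k=0: +1/(0!*0!*3!*1!*2!*1!) = 1/12
Σ = 1/12  ⇒  CG² = 576/7*1/12² = 4/7
CG = +√(4/7) = +0.755929

+√(4/7) = +0.755929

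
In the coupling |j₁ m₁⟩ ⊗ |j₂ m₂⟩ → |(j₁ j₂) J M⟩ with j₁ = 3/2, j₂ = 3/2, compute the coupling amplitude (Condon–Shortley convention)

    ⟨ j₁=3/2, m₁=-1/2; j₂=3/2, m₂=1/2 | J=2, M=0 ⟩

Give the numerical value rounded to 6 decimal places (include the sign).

triangle: 1!×2!×2!/6! = 4/720
(j±m)!: 1!×2!×2!×1!×2!×2! = 16
prefactor² = (2J+1)×Δ×N² = 4/9
  k=0: +1/(0!×1!×2!×2!×0!×0!) = 1/4
  k=1: −1/(1!×0!×1!×1!×1!×1!) = -1
Σ = -3/4  ⇒  CG² = 4/9×(-3/4)² = 1/4
CG = −√(1/4) = -0.500000

−√(1/4) ≈ -0.500000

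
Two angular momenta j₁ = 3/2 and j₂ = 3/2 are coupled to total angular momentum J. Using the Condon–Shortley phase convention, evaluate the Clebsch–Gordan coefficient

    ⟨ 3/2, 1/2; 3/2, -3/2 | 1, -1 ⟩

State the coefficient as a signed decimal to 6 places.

√[3·2!1!1!/5! · 2!1!0!3!0!2!] = √(6/5)
  +(−1)^0/∏(0,2,1,0,0,1)! = 1/2  (running 1/2)
⟨..|..⟩ = √(6/5)·(1/2) = +0.547723

+0.547723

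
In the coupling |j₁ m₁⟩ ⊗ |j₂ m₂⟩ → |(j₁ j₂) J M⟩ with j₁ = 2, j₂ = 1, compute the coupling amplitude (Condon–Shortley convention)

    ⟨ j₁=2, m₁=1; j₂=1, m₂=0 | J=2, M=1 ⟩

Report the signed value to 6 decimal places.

j₁+j₂−J=1  J+j₁−j₂=3  J−j₁+j₂=1  j₁+j₂+J+1=6
(j₁±m₁, j₂±m₂, J±M) = (3,1,1,1,3,1)
P² = 3/2
sum k=0..1:
  [0] +1/2 = 1/2
  [1] −1/6 = -1/6
S = 1/3
C² = P²·S² = 1/6 ; C = +0.408248

+0.408248  (= +√(1/6))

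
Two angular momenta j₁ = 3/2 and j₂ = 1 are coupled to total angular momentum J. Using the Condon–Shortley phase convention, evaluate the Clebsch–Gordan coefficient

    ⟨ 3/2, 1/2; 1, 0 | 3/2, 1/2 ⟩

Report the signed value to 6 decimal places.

+0.258199

√[4·1!2!1!/5! · 2!1!1!1!2!1!] = √(4/15)
  +(−1)^0/∏(0,1,1,1,1,0)! = 1  (running 1)
  +(−1)^1/∏(1,0,0,0,2,1)! = -1/2  (running 1/2)
⟨..|..⟩ = √(4/15)·(1/2) = +0.258199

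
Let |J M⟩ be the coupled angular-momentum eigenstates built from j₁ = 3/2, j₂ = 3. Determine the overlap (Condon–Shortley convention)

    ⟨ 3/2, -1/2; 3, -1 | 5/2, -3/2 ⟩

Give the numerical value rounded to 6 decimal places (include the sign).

-0.591608  (= −√(7/20))

triangle: 2!×1!×4!/8! = 48/40320
(j±m)!: 1!×2!×2!×4!×1!×4! = 2304
prefactor² = (2J+1)×Δ×N² = 576/35
  k=1: −1/(1!×1!×1!×1!×0!×3!) = -1/6
  k=2: +1/(2!×0!×0!×0!×1!×4!) = 1/48
Σ = -7/48  ⇒  CG² = 576/35×(-7/48)² = 7/20
CG = −√(7/20) = -0.591608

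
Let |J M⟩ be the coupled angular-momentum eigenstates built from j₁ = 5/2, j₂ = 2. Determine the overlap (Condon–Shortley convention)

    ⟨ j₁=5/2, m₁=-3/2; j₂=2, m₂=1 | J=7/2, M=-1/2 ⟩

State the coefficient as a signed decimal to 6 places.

triangle: 1!·4!·3!/9! = 144/362880
(j±m)!: 1!·4!·3!·1!·3!·4! = 20736
prefactor² = (2J+1)·Δ·N² = 2304/35
  k=0: +1/(0!·1!·4!·3!·0!·0!) = 1/144
  k=1: −1/(1!·0!·3!·2!·1!·1!) = -1/12
Σ = -11/144  ⇒  CG² = 2304/35·(-11/144)² = 121/315
CG = −√(121/315) = -0.619780

−√(121/315) = -0.619780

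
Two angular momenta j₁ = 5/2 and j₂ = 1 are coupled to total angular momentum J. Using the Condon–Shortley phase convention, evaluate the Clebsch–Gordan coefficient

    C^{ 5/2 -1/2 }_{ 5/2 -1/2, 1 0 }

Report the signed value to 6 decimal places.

j₁+j₂−J=1  J+j₁−j₂=4  J−j₁+j₂=1  j₁+j₂+J+1=7
(j₁±m₁, j₂±m₂, J±M) = (2,3,1,1,2,3)
P² = 144/35
sum k=0..1:
  [0] +1/6 = 1/6
  [1] −1/4 = -1/4
S = -1/12
C² = P²·S² = 1/35 ; C = -0.169031

−√(1/35) = -0.169031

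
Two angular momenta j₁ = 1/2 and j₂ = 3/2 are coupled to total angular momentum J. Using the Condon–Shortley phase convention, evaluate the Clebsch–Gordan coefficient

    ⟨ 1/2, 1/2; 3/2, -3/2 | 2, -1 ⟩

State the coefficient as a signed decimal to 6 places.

j₁+j₂−J=0  J+j₁−j₂=1  J−j₁+j₂=3  j₁+j₂+J+1=5
(j₁±m₁, j₂±m₂, J±M) = (1,0,0,3,1,3)
P² = 9
sum k=0..0:
  [0] +1/6 = 1/6
S = 1/6
C² = P²·S² = 1/4 ; C = +0.500000

+0.500000  (= +√(1/4))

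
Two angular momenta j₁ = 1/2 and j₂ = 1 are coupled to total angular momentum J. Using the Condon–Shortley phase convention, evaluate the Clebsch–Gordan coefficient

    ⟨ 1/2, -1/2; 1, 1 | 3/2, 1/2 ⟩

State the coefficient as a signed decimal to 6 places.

+√(1/3) ≈ +0.577350

triangle: 0!×1!×2!/4! = 2/24
(j±m)!: 0!×1!×2!×0!×2!×1! = 4
prefactor² = (2J+1)×Δ×N² = 4/3
  k=0: +1/(0!×0!×1!×2!×0!×0!) = 1/2
Σ = 1/2  ⇒  CG² = 4/3×1/2² = 1/3
CG = +√(1/3) = +0.577350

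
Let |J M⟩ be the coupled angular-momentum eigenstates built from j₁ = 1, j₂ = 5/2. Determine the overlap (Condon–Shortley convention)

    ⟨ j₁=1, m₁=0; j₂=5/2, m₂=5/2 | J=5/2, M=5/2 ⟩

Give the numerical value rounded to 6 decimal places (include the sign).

-0.845154  (= −√(5/7))

j₁+j₂−J=1  J+j₁−j₂=1  J−j₁+j₂=4  j₁+j₂+J+1=7
(j₁±m₁, j₂±m₂, J±M) = (1,1,5,0,5,0)
P² = 2880/7
sum k=1..1:
  [1] −1/24 = -1/24
S = -1/24
C² = P²·S² = 5/7 ; C = -0.845154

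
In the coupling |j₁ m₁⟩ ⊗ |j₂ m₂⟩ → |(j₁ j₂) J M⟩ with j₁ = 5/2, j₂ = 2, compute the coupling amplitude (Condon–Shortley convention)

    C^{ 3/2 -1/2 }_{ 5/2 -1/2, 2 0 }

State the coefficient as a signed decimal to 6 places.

+0.239046

√[4·3!2!1!/7! · 2!3!2!2!1!2!] = √(32/35)
  +(−1)^1/∏(1,2,2,1,0,0)! = -1/4  (running -1/4)
  +(−1)^2/∏(2,1,1,0,1,1)! = 1/2  (running 1/4)
⟨..|..⟩ = √(32/35)·(1/4) = +0.239046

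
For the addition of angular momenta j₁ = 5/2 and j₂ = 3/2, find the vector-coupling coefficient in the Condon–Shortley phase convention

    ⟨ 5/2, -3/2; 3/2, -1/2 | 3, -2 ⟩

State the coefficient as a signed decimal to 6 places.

√[7·1!4!2!/8! · 1!4!1!2!1!5!] = √(48)
  +(−1)^0/∏(0,1,4,1,0,1)! = 1/24  (running 1/24)
  +(−1)^1/∏(1,0,3,0,1,2)! = -1/12  (running -1/24)
⟨..|..⟩ = √(48)·(-1/24) = -0.288675

-0.288675  (= −√(1/12))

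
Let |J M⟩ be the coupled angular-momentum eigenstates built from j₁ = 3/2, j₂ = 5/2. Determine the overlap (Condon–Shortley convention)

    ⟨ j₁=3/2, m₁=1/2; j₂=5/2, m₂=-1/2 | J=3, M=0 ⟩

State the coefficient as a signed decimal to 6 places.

√[7·1!2!4!/8! · 2!1!2!3!3!3!] = √(36/5)
  +(−1)^0/∏(0,1,1,2,1,2)! = 1/4  (running 1/4)
  +(−1)^1/∏(1,0,0,1,2,3)! = -1/12  (running 1/6)
⟨..|..⟩ = √(36/5)·(1/6) = +0.447214

+√(1/5) = +0.447214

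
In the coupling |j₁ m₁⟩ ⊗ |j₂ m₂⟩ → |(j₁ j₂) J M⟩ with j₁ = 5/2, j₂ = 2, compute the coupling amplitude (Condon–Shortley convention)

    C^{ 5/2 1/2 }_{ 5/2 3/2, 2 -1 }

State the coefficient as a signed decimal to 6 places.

√[6·2!3!2!/8! · 4!1!1!3!3!2!] = √(216/35)
  +(−1)^0/∏(0,2,1,1,2,1)! = 1/4  (running 1/4)
  +(−1)^1/∏(1,1,0,0,3,2)! = -1/12  (running 1/6)
⟨..|..⟩ = √(216/35)·(1/6) = +0.414039

+0.414039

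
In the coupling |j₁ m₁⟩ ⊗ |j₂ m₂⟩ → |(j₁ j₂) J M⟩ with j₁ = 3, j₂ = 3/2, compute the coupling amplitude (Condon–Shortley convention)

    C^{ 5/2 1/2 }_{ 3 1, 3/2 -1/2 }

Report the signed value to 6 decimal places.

j₁+j₂−J=2  J+j₁−j₂=4  J−j₁+j₂=1  j₁+j₂+J+1=8
(j₁±m₁, j₂±m₂, J±M) = (4,2,1,2,3,2)
P² = 288/35
sum k=0..1:
  [0] +1/8 = 1/8
  [1] −1/6 = -1/6
S = -1/24
C² = P²·S² = 1/70 ; C = -0.119523

-0.119523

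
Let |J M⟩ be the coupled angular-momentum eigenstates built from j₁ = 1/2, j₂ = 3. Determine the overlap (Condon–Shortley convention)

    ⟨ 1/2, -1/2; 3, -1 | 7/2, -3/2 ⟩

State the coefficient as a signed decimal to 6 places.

triangle: 0!×1!×6!/8! = 720/40320
(j±m)!: 0!×1!×2!×4!×2!×5! = 11520
prefactor² = (2J+1)×Δ×N² = 11520/7
  k=0: +1/(0!×0!×1!×2!×0!×4!) = 1/48
Σ = 1/48  ⇒  CG² = 11520/7×1/48² = 5/7
CG = +√(5/7) = +0.845154

+√(5/7) = +0.845154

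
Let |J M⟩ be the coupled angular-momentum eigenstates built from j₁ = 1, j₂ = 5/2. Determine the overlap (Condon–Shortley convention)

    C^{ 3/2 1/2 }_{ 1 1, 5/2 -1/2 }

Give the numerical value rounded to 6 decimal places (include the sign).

triangle: 2!·0!·3!/6! = 12/720
(j±m)!: 2!·0!·2!·3!·2!·1! = 48
prefactor² = (2J+1)·Δ·N² = 16/5
  k=0: +1/(0!·2!·0!·2!·0!·1!) = 1/4
Σ = 1/4  ⇒  CG² = 16/5·1/4² = 1/5
CG = +√(1/5) = +0.447214

+√(1/5) ≈ +0.447214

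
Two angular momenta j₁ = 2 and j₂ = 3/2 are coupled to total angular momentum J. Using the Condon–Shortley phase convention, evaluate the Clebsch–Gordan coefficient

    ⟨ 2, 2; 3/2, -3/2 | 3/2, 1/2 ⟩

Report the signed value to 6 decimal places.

√[4·2!2!1!/6! · 4!0!0!3!2!1!] = √(32/5)
  +(−1)^0/∏(0,2,0,0,2,1)! = 1/4  (running 1/4)
⟨..|..⟩ = √(32/5)·(1/4) = +0.632456

+√(2/5) = +0.632456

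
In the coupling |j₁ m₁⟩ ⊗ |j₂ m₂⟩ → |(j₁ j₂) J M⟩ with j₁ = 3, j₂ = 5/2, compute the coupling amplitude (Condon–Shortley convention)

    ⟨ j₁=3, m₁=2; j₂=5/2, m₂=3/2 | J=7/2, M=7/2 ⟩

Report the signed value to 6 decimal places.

j₁+j₂−J=2  J+j₁−j₂=4  J−j₁+j₂=3  j₁+j₂+J+1=10
(j₁±m₁, j₂±m₂, J±M) = (5,1,4,1,7,0)
P² = 9216
sum k=1..1:
  [1] −1/144 = -1/144
S = -1/144
C² = P²·S² = 4/9 ; C = -0.666667

−√(4/9) ≈ -0.666667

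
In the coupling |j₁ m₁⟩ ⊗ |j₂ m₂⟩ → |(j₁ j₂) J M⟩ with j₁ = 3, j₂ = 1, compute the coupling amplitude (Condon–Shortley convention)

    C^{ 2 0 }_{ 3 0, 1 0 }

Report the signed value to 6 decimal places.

j₁+j₂−J=2  J+j₁−j₂=4  J−j₁+j₂=0  j₁+j₂+J+1=7
(j₁±m₁, j₂±m₂, J±M) = (3,3,1,1,2,2)
P² = 48/7
sum k=1..1:
  [1] −1/4 = -1/4
S = -1/4
C² = P²·S² = 3/7 ; C = -0.654654

−√(3/7) ≈ -0.654654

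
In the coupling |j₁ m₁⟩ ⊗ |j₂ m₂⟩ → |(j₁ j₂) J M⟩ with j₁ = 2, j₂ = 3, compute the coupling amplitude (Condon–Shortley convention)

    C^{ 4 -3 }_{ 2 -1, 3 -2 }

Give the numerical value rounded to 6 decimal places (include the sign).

j₁+j₂−J=1  J+j₁−j₂=3  J−j₁+j₂=5  j₁+j₂+J+1=10
(j₁±m₁, j₂±m₂, J±M) = (1,3,1,5,1,7)
P² = 6480
sum k=0..1:
  [0] +1/144 = 1/144
  [1] −1/240 = -1/240
S = 1/360
C² = P²·S² = 1/20 ; C = +0.223607

+0.223607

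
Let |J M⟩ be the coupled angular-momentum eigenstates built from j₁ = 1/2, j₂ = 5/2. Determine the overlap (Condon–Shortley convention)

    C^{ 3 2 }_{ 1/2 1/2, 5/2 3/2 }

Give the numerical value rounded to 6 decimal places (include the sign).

√[7·0!1!5!/7! · 1!0!4!1!5!1!] = √(480)
  +(−1)^0/∏(0,0,0,4,1,1)! = 1/24  (running 1/24)
⟨..|..⟩ = √(480)·(1/24) = +0.912871

+√(5/6) = +0.912871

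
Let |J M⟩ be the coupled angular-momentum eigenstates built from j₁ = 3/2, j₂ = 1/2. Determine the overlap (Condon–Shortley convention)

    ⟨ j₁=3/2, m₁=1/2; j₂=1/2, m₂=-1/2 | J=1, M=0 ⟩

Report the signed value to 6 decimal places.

√[3·1!2!0!/4! · 2!1!0!1!1!1!] = √(1/2)
  +(−1)^0/∏(0,1,1,0,1,0)! = 1  (running 1)
⟨..|..⟩ = √(1/2)·(1) = +0.707107

+0.707107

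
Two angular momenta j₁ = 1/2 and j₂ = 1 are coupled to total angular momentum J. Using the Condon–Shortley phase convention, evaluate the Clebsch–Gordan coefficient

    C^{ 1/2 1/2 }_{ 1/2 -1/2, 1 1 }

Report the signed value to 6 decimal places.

−√(2/3) = -0.816497

√[2·1!0!1!/3! · 0!1!2!0!1!0!] = √(2/3)
  +(−1)^1/∏(1,0,0,1,0,0)! = -1  (running -1)
⟨..|..⟩ = √(2/3)·(-1) = -0.816497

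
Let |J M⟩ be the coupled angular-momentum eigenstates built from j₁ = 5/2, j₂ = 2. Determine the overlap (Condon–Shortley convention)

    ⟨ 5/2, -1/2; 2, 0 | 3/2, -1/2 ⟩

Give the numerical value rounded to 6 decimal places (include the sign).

+0.239046

triangle: 3!·2!·1!/7! = 12/5040
(j±m)!: 2!·3!·2!·2!·1!·2! = 96
prefactor² = (2J+1)·Δ·N² = 32/35
  k=1: −1/(1!·2!·2!·1!·0!·0!) = -1/4
  k=2: +1/(2!·1!·1!·0!·1!·1!) = 1/2
Σ = 1/4  ⇒  CG² = 32/35·1/4² = 2/35
CG = +√(2/35) = +0.239046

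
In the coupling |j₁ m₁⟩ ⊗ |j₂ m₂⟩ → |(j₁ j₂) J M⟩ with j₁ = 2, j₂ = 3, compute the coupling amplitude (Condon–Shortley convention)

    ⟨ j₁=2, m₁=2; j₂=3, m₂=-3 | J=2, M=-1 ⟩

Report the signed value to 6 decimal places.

√[5·3!1!3!/8! · 4!0!0!6!1!3!] = √(3240/7)
  +(−1)^0/∏(0,3,0,0,1,3)! = 1/36  (running 1/36)
⟨..|..⟩ = √(3240/7)·(1/36) = +0.597614

+√(5/14) = +0.597614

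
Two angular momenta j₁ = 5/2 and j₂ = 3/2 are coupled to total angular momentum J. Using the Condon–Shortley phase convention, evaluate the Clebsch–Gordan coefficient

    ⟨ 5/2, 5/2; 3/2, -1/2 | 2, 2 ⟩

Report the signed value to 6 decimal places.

+0.690066  (= +√(10/21))

√[5·2!3!1!/7! · 5!0!1!2!4!0!] = √(480/7)
  +(−1)^0/∏(0,2,0,1,3,0)! = 1/12  (running 1/12)
⟨..|..⟩ = √(480/7)·(1/12) = +0.690066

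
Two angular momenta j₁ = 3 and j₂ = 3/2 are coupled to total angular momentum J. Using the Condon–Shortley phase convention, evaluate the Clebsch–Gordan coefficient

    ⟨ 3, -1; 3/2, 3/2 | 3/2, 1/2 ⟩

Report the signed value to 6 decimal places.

−√(4/35) = -0.338062

j₁+j₂−J=3  J+j₁−j₂=3  J−j₁+j₂=0  j₁+j₂+J+1=7
(j₁±m₁, j₂±m₂, J±M) = (2,4,3,0,2,1)
P² = 576/35
sum k=3..3:
  [3] −1/12 = -1/12
S = -1/12
C² = P²·S² = 4/35 ; C = -0.338062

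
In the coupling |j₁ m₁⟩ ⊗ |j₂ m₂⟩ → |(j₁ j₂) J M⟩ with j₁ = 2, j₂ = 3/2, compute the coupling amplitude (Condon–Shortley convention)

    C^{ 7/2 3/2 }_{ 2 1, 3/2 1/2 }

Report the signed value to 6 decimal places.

+0.755929

j₁+j₂−J=0  J+j₁−j₂=4  J−j₁+j₂=3  j₁+j₂+J+1=8
(j₁±m₁, j₂±m₂, J±M) = (3,1,2,1,5,2)
P² = 576/7
sum k=0..0:
  [0] +1/12 = 1/12
S = 1/12
C² = P²·S² = 4/7 ; C = +0.755929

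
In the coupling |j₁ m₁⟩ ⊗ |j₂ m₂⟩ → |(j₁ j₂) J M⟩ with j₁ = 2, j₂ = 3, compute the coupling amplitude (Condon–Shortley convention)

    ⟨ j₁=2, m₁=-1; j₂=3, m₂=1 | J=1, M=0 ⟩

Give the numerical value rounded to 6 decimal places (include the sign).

√[3·4!0!2!/7! · 1!3!4!2!1!1!] = √(288/35)
  +(−1)^3/∏(3,1,0,1,0,1)! = -1/6  (running -1/6)
⟨..|..⟩ = √(288/35)·(-1/6) = -0.478091

-0.478091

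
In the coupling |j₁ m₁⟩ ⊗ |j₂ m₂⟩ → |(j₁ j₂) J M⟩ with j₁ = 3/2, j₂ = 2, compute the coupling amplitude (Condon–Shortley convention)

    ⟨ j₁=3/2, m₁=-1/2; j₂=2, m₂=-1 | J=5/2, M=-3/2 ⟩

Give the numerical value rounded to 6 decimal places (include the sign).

j₁+j₂−J=1  J+j₁−j₂=2  J−j₁+j₂=3  j₁+j₂+J+1=7
(j₁±m₁, j₂±m₂, J±M) = (1,2,1,3,1,4)
P² = 144/35
sum k=0..1:
  [0] +1/4 = 1/4
  [1] −1/6 = -1/6
S = 1/12
C² = P²·S² = 1/35 ; C = +0.169031

+0.169031  (= +√(1/35))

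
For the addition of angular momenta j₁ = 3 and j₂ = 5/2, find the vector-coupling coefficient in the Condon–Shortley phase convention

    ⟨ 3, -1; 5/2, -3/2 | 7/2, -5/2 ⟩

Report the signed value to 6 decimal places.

triangle: 2!·4!·3!/10! = 288/3628800
(j±m)!: 2!·4!·1!·4!·1!·6! = 829440
prefactor² = (2J+1)·Δ·N² = 18432/35
  k=0: +1/(0!·2!·4!·1!·0!·2!) = 1/96
  k=1: −1/(1!·1!·3!·0!·1!·3!) = -1/36
Σ = -5/288  ⇒  CG² = 18432/35·(-5/288)² = 10/63
CG = −√(10/63) = -0.398410

−√(10/63) = -0.398410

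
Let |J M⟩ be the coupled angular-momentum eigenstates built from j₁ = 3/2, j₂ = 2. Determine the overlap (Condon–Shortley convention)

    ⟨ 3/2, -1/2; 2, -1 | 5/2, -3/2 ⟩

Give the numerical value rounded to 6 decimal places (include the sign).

+√(1/35) ≈ +0.169031

triangle: 1!*2!*3!/7! = 12/5040
(j±m)!: 1!*2!*1!*3!*1!*4! = 288
prefactor² = (2J+1)*Δ*N² = 144/35
  k=0: +1/(0!*1!*2!*1!*0!*2!) = 1/4
  k=1: −1/(1!*0!*1!*0!*1!*3!) = -1/6
Σ = 1/12  ⇒  CG² = 144/35*1/12² = 1/35
CG = +√(1/35) = +0.169031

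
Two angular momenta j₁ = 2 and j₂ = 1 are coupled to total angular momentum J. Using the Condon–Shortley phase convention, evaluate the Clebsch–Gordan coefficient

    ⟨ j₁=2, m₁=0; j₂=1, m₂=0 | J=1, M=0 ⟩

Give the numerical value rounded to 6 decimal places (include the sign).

j₁+j₂−J=2  J+j₁−j₂=2  J−j₁+j₂=0  j₁+j₂+J+1=5
(j₁±m₁, j₂±m₂, J±M) = (2,2,1,1,1,1)
P² = 2/5
sum k=1..1:
  [1] −1/1 = -1
S = -1
C² = P²·S² = 2/5 ; C = -0.632456

-0.632456  (= −√(2/5))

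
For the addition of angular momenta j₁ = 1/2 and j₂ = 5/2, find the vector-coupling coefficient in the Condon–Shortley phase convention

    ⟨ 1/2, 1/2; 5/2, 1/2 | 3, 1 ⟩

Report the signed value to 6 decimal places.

triangle: 0!·1!·5!/7! = 120/5040
(j±m)!: 1!·0!·3!·2!·4!·2! = 576
prefactor² = (2J+1)·Δ·N² = 96
  k=0: +1/(0!·0!·0!·3!·1!·2!) = 1/12
Σ = 1/12  ⇒  CG² = 96·1/12² = 2/3
CG = +√(2/3) = +0.816497

+√(2/3) = +0.816497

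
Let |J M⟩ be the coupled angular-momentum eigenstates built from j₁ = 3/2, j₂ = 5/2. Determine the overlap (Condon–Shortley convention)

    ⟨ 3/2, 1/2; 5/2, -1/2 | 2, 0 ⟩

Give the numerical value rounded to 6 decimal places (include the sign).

triangle: 2!·1!·3!/7! = 12/5040
(j±m)!: 2!·1!·2!·3!·2!·2! = 96
prefactor² = (2J+1)·Δ·N² = 8/7
  k=0: +1/(0!·2!·1!·2!·0!·1!) = 1/4
  k=1: −1/(1!·1!·0!·1!·1!·2!) = -1/2
Σ = -1/4  ⇒  CG² = 8/7·(-1/4)² = 1/14
CG = −√(1/14) = -0.267261

-0.267261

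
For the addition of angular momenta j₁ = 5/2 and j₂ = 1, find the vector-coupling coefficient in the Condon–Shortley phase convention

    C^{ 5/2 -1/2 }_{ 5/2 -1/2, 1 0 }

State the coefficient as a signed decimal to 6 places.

triangle: 1!·4!·1!/7! = 24/5040
(j±m)!: 2!·3!·1!·1!·2!·3! = 144
prefactor² = (2J+1)·Δ·N² = 144/35
  k=0: +1/(0!·1!·3!·1!·1!·0!) = 1/6
  k=1: −1/(1!·0!·2!·0!·2!·1!) = -1/4
Σ = -1/12  ⇒  CG² = 144/35·(-1/12)² = 1/35
CG = −√(1/35) = -0.169031

−√(1/35) ≈ -0.169031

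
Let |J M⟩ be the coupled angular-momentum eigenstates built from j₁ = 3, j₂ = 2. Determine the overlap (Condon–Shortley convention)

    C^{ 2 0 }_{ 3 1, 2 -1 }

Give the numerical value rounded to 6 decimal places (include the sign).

-0.377964

triangle: 3!*3!*1!/8! = 36/40320
(j±m)!: 4!*2!*1!*3!*2!*2! = 1152
prefactor² = (2J+1)*Δ*N² = 36/7
  k=0: +1/(0!*3!*2!*1!*1!*0!) = 1/12
  k=1: −1/(1!*2!*1!*0!*2!*1!) = -1/4
Σ = -1/6  ⇒  CG² = 36/7*(-1/6)² = 1/7
CG = −√(1/7) = -0.377964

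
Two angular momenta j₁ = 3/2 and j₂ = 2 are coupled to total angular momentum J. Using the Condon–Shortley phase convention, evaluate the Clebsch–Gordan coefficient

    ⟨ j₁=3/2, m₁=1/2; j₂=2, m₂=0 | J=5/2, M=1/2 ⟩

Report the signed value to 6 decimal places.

j₁+j₂−J=1  J+j₁−j₂=2  J−j₁+j₂=3  j₁+j₂+J+1=7
(j₁±m₁, j₂±m₂, J±M) = (2,1,2,2,3,2)
P² = 48/35
sum k=0..1:
  [0] +1/2 = 1/2
  [1] −1/4 = -1/4
S = 1/4
C² = P²·S² = 3/35 ; C = +0.292770

+√(3/35) ≈ +0.292770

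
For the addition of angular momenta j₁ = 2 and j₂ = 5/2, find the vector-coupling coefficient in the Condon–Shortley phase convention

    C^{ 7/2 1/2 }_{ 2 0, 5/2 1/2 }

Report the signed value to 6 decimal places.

−√(4/105) ≈ -0.195180

triangle: 1!×3!×4!/9! = 144/362880
(j±m)!: 2!×2!×3!×2!×4!×3! = 6912
prefactor² = (2J+1)×Δ×N² = 768/35
  k=0: +1/(0!×1!×2!×3!×1!×1!) = 1/12
  k=1: −1/(1!×0!×1!×2!×2!×2!) = -1/8
Σ = -1/24  ⇒  CG² = 768/35×(-1/24)² = 4/105
CG = −√(4/105) = -0.195180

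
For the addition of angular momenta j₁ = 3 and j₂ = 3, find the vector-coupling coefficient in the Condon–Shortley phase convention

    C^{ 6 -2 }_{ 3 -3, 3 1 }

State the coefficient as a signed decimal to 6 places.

j₁+j₂−J=0  J+j₁−j₂=6  J−j₁+j₂=6  j₁+j₂+J+1=13
(j₁±m₁, j₂±m₂, J±M) = (0,6,4,2,4,8)
P² = 398131200/11
sum k=0..0:
  [0] +1/34560 = 1/34560
S = 1/34560
C² = P²·S² = 1/33 ; C = +0.174078

+√(1/33) ≈ +0.174078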